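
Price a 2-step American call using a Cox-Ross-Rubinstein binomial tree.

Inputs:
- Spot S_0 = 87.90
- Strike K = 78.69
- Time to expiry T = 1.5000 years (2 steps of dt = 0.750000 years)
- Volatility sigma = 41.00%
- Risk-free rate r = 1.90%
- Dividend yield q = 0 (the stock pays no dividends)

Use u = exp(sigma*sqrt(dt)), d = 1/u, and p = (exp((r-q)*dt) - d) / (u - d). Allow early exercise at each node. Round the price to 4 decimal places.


dt = T/N = 0.750000
u = exp(sigma*sqrt(dt)) = 1.426281; d = 1/u = 0.701124
p = (exp((r-q)*dt) - d) / (u - d) = 0.431945
Discount per step: exp(-r*dt) = 0.985851
Stock lattice S(k, i) with i counting down-moves:
  k=0: S(0,0) = 87.9000
  k=1: S(1,0) = 125.3701; S(1,1) = 61.6288
  k=2: S(2,0) = 178.8130; S(2,1) = 87.9000; S(2,2) = 43.2094
Terminal payoffs V(N, i) = max(S_T - K, 0):
  V(2,0) = 100.123012; V(2,1) = 9.210000; V(2,2) = 0.000000
Backward induction: V(k, i) = exp(-r*dt) * [p * V(k+1, i) + (1-p) * V(k+1, i+1)]; then take max(V_cont, immediate exercise) for American.
  V(1,0) = exp(-r*dt) * [p*100.123012 + (1-p)*9.210000] = 47.793488; exercise = 46.680107; V(1,0) = max -> 47.793488
  V(1,1) = exp(-r*dt) * [p*9.210000 + (1-p)*0.000000] = 3.921926; exercise = 0.000000; V(1,1) = max -> 3.921926
  V(0,0) = exp(-r*dt) * [p*47.793488 + (1-p)*3.921926] = 22.548413; exercise = 9.210000; V(0,0) = max -> 22.548413

Answer: Price = V(0,0) = 22.5484


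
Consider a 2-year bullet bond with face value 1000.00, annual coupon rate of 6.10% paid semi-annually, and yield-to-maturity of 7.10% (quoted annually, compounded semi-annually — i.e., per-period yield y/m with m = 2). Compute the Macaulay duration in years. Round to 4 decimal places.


Coupon per period c = face * coupon_rate / m = 30.500000
Periods per year m = 2; per-period yield y/m = 0.035500
Number of cashflows N = 4
Cashflows (t years, CF_t, discount factor 1/(1+y/m)^(m*t), PV):
  t = 0.5000: CF_t = 30.500000, DF = 0.965717, PV = 29.454370
  t = 1.0000: CF_t = 30.500000, DF = 0.932609, PV = 28.444587
  t = 1.5000: CF_t = 30.500000, DF = 0.900637, PV = 27.469423
  t = 2.0000: CF_t = 1030.500000, DF = 0.869760, PV = 896.288003
Price P = sum_t PV_t = 981.656382
Macaulay numerator sum_t t * PV_t:
  t * PV_t at t = 0.5000: 14.727185
  t * PV_t at t = 1.0000: 28.444587
  t * PV_t at t = 1.5000: 41.204134
  t * PV_t at t = 2.0000: 1792.576005
Macaulay duration D = (sum_t t * PV_t) / P = 1876.951911 / 981.656382 = 1.912025

Answer: Macaulay duration = 1.9120 years


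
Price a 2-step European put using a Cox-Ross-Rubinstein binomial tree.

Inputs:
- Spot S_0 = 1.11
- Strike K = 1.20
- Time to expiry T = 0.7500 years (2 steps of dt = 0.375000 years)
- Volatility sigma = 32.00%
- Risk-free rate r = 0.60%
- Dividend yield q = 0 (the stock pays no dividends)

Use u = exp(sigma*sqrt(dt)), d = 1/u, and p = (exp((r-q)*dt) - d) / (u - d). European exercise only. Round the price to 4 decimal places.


Answer: Price = V(0,0) = 0.1766

Derivation:
dt = T/N = 0.375000
u = exp(sigma*sqrt(dt)) = 1.216477; d = 1/u = 0.822046
p = (exp((r-q)*dt) - d) / (u - d) = 0.456877
Discount per step: exp(-r*dt) = 0.997753
Stock lattice S(k, i) with i counting down-moves:
  k=0: S(0,0) = 1.1100
  k=1: S(1,0) = 1.3503; S(1,1) = 0.9125
  k=2: S(2,0) = 1.6426; S(2,1) = 1.1100; S(2,2) = 0.7501
Terminal payoffs V(N, i) = max(K - S_T, 0):
  V(2,0) = 0.000000; V(2,1) = 0.090000; V(2,2) = 0.449907
Backward induction: V(k, i) = exp(-r*dt) * [p * V(k+1, i) + (1-p) * V(k+1, i+1)].
  V(1,0) = exp(-r*dt) * [p*0.000000 + (1-p)*0.090000] = 0.048771
  V(1,1) = exp(-r*dt) * [p*0.090000 + (1-p)*0.449907] = 0.284832
  V(0,0) = exp(-r*dt) * [p*0.048771 + (1-p)*0.284832] = 0.176584


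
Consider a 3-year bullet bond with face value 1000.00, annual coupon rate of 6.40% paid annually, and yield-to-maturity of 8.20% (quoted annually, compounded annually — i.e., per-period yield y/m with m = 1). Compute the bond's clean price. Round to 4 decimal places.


Coupon per period c = face * coupon_rate / m = 64.000000
Periods per year m = 1; per-period yield y/m = 0.082000
Number of cashflows N = 3
Cashflows (t years, CF_t, discount factor 1/(1+y/m)^(m*t), PV):
  t = 1.0000: CF_t = 64.000000, DF = 0.924214, PV = 59.149723
  t = 2.0000: CF_t = 64.000000, DF = 0.854172, PV = 54.667027
  t = 3.0000: CF_t = 1064.000000, DF = 0.789438, PV = 839.962400
Price P = sum_t PV_t = 953.779149

Answer: Price = 953.7791


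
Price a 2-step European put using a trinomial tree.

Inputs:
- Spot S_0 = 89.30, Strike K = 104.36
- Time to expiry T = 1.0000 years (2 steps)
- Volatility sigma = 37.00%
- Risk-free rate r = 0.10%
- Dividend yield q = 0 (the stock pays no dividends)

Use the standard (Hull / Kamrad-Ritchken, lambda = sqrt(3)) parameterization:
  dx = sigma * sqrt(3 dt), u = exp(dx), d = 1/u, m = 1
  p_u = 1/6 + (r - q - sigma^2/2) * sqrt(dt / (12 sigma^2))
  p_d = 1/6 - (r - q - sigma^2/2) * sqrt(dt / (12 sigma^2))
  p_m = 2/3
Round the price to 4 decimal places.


Answer: Price = V(0,0) = 23.2425

Derivation:
dt = T/N = 0.500000; dx = sigma*sqrt(3*dt) = 0.453156
u = exp(dx) = 1.573269; d = 1/u = 0.635619
p_u = 0.129455, p_m = 0.666667, p_d = 0.203878
Discount per step: exp(-r*dt) = 0.999500
Stock lattice S(k, j) with j the centered position index:
  k=0: S(0,+0) = 89.3000
  k=1: S(1,-1) = 56.7608; S(1,+0) = 89.3000; S(1,+1) = 140.4929
  k=2: S(2,-2) = 36.0783; S(2,-1) = 56.7608; S(2,+0) = 89.3000; S(2,+1) = 140.4929; S(2,+2) = 221.0332
Terminal payoffs V(N, j) = max(K - S_T, 0):
  V(2,-2) = 68.281747; V(2,-1) = 47.599203; V(2,+0) = 15.060000; V(2,+1) = 0.000000; V(2,+2) = 0.000000
Backward induction: V(k, j) = exp(-r*dt) * [p_u * V(k+1, j+1) + p_m * V(k+1, j) + p_d * V(k+1, j-1)]
  V(1,-1) = exp(-r*dt) * [p_u*15.060000 + p_m*47.599203 + p_d*68.281747] = 47.579747
  V(1,+0) = exp(-r*dt) * [p_u*0.000000 + p_m*15.060000 + p_d*47.599203] = 19.734558
  V(1,+1) = exp(-r*dt) * [p_u*0.000000 + p_m*0.000000 + p_d*15.060000] = 3.068867
  V(0,+0) = exp(-r*dt) * [p_u*3.068867 + p_m*19.734558 + p_d*47.579747] = 23.242490


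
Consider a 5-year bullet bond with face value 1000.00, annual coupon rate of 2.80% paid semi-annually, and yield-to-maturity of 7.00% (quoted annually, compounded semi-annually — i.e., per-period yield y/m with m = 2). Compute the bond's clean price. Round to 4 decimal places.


Coupon per period c = face * coupon_rate / m = 14.000000
Periods per year m = 2; per-period yield y/m = 0.035000
Number of cashflows N = 10
Cashflows (t years, CF_t, discount factor 1/(1+y/m)^(m*t), PV):
  t = 0.5000: CF_t = 14.000000, DF = 0.966184, PV = 13.526570
  t = 1.0000: CF_t = 14.000000, DF = 0.933511, PV = 13.069150
  t = 1.5000: CF_t = 14.000000, DF = 0.901943, PV = 12.627198
  t = 2.0000: CF_t = 14.000000, DF = 0.871442, PV = 12.200191
  t = 2.5000: CF_t = 14.000000, DF = 0.841973, PV = 11.787624
  t = 3.0000: CF_t = 14.000000, DF = 0.813501, PV = 11.389009
  t = 3.5000: CF_t = 14.000000, DF = 0.785991, PV = 11.003873
  t = 4.0000: CF_t = 14.000000, DF = 0.759412, PV = 10.631762
  t = 4.5000: CF_t = 14.000000, DF = 0.733731, PV = 10.272234
  t = 5.0000: CF_t = 1014.000000, DF = 0.708919, PV = 718.843677
Price P = sum_t PV_t = 825.351288

Answer: Price = 825.3513


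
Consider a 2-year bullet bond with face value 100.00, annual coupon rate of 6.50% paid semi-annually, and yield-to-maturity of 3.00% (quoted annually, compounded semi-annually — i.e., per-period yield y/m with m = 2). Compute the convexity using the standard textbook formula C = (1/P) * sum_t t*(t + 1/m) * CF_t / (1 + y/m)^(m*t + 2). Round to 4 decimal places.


Answer: Convexity = 4.5654

Derivation:
Coupon per period c = face * coupon_rate / m = 3.250000
Periods per year m = 2; per-period yield y/m = 0.015000
Number of cashflows N = 4
Cashflows (t years, CF_t, discount factor 1/(1+y/m)^(m*t), PV):
  t = 0.5000: CF_t = 3.250000, DF = 0.985222, PV = 3.201970
  t = 1.0000: CF_t = 3.250000, DF = 0.970662, PV = 3.154651
  t = 1.5000: CF_t = 3.250000, DF = 0.956317, PV = 3.108030
  t = 2.0000: CF_t = 103.250000, DF = 0.942184, PV = 97.280522
Price P = sum_t PV_t = 106.745173
Convexity numerator sum_t t*(t + 1/m) * CF_t / (1+y/m)^(m*t + 2):
  t = 0.5000: term = 1.554015
  t = 1.0000: term = 4.593148
  t = 1.5000: term = 9.050538
  t = 2.0000: term = 472.132407
Convexity = (1/P) * sum = 487.330108 / 106.745173 = 4.565360


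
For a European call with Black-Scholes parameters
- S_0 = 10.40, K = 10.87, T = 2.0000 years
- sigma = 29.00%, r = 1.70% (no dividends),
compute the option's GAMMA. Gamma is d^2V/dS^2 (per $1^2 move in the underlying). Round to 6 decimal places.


d1 = 0.1801881320; d2 = -0.2299338011
phi(d1) = 0.3925181838; exp(-qT) = 1.0000000000; exp(-rT) = 0.9665715046
Gamma = exp(-qT) * phi(d1) / (S * sigma * sqrt(T)) = 1.0000000000 * 0.3925181838 / (10.4000 * 0.2900 * 1.4142135624) = 0.092027

Answer: Gamma = 0.092027


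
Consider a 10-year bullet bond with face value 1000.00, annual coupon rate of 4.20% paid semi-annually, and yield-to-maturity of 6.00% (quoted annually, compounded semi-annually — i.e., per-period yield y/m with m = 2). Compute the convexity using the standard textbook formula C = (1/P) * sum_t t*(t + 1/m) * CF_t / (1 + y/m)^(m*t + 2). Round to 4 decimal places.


Coupon per period c = face * coupon_rate / m = 21.000000
Periods per year m = 2; per-period yield y/m = 0.030000
Number of cashflows N = 20
Cashflows (t years, CF_t, discount factor 1/(1+y/m)^(m*t), PV):
  t = 0.5000: CF_t = 21.000000, DF = 0.970874, PV = 20.388350
  t = 1.0000: CF_t = 21.000000, DF = 0.942596, PV = 19.794514
  t = 1.5000: CF_t = 21.000000, DF = 0.915142, PV = 19.217975
  t = 2.0000: CF_t = 21.000000, DF = 0.888487, PV = 18.658228
  t = 2.5000: CF_t = 21.000000, DF = 0.862609, PV = 18.114784
  t = 3.0000: CF_t = 21.000000, DF = 0.837484, PV = 17.587169
  t = 3.5000: CF_t = 21.000000, DF = 0.813092, PV = 17.074922
  t = 4.0000: CF_t = 21.000000, DF = 0.789409, PV = 16.577594
  t = 4.5000: CF_t = 21.000000, DF = 0.766417, PV = 16.094751
  t = 5.0000: CF_t = 21.000000, DF = 0.744094, PV = 15.625972
  t = 5.5000: CF_t = 21.000000, DF = 0.722421, PV = 15.170847
  t = 6.0000: CF_t = 21.000000, DF = 0.701380, PV = 14.728977
  t = 6.5000: CF_t = 21.000000, DF = 0.680951, PV = 14.299978
  t = 7.0000: CF_t = 21.000000, DF = 0.661118, PV = 13.883474
  t = 7.5000: CF_t = 21.000000, DF = 0.641862, PV = 13.479101
  t = 8.0000: CF_t = 21.000000, DF = 0.623167, PV = 13.086506
  t = 8.5000: CF_t = 21.000000, DF = 0.605016, PV = 12.705345
  t = 9.0000: CF_t = 21.000000, DF = 0.587395, PV = 12.335287
  t = 9.5000: CF_t = 21.000000, DF = 0.570286, PV = 11.976007
  t = 10.0000: CF_t = 1021.000000, DF = 0.553676, PV = 565.302945
Price P = sum_t PV_t = 866.102726
Convexity numerator sum_t t*(t + 1/m) * CF_t / (1+y/m)^(m*t + 2):
  t = 0.5000: term = 9.608987
  t = 1.0000: term = 27.987342
  t = 1.5000: term = 54.344353
  t = 2.0000: term = 87.935847
  t = 2.5000: term = 128.061913
  t = 3.0000: term = 174.064736
  t = 3.5000: term = 225.326519
  t = 4.0000: term = 281.267500
  t = 4.5000: term = 341.344053
  t = 5.0000: term = 405.046881
  t = 5.5000: term = 471.899279
  t = 6.0000: term = 541.455483
  t = 6.5000: term = 613.299091
  t = 7.0000: term = 687.041550
  t = 7.5000: term = 762.320722
  t = 8.0000: term = 838.799500
  t = 8.5000: term = 916.164502
  t = 9.0000: term = 994.124817
  t = 9.5000: term = 1072.410805
  t = 10.0000: term = 55949.485557
Convexity = (1/P) * sum = 64581.989438 / 866.102726 = 74.566200

Answer: Convexity = 74.5662


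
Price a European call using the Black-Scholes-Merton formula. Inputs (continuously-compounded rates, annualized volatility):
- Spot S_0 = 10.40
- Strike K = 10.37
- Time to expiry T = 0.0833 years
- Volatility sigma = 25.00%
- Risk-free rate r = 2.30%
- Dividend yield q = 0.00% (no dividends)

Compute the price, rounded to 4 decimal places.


Answer: Price = 0.3242

Derivation:
d1 = (ln(S/K) + (r - q + 0.5*sigma^2) * T) / (sigma * sqrt(T)) = 0.10266615
d2 = d1 - sigma * sqrt(T) = 0.03051180
exp(-rT) = 0.99808593; exp(-qT) = 1.00000000
C = S_0 * exp(-qT) * N(d1) - K * exp(-rT) * N(d2)
N(d1) = 0.54088603; N(d2) = 0.51217056
C = 10.4000 * 1.00000000 * 0.54088603 - 10.3700 * 0.99808593 * 0.51217056 = 0.3242


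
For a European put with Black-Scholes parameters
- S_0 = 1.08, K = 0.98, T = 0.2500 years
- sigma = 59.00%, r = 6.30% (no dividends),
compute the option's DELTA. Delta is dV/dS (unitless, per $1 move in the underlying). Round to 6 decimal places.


Answer: Delta = -0.297966

Derivation:
d1 = 0.5302584693; d2 = 0.2352584693
phi(d1) = 0.3466202234; exp(-qT) = 1.0000000000; exp(-rT) = 0.9843733826
N(-d1) = 0.2979663686
Delta = -exp(-qT) * N(-d1) = -1.0000000000 * 0.2979663686 = -0.297966


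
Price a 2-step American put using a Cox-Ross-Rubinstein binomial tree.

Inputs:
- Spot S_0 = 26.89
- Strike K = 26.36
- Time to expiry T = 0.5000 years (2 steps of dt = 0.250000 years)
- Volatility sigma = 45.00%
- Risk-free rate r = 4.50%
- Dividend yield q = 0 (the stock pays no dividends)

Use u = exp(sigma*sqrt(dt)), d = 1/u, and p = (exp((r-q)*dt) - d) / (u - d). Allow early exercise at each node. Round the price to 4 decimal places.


dt = T/N = 0.250000
u = exp(sigma*sqrt(dt)) = 1.252323; d = 1/u = 0.798516
p = (exp((r-q)*dt) - d) / (u - d) = 0.468916
Discount per step: exp(-r*dt) = 0.988813
Stock lattice S(k, i) with i counting down-moves:
  k=0: S(0,0) = 26.8900
  k=1: S(1,0) = 33.6750; S(1,1) = 21.4721
  k=2: S(2,0) = 42.1719; S(2,1) = 26.8900; S(2,2) = 17.1458
Terminal payoffs V(N, i) = max(K - S_T, 0):
  V(2,0) = 0.000000; V(2,1) = 0.000000; V(2,2) = 9.214179
Backward induction: V(k, i) = exp(-r*dt) * [p * V(k+1, i) + (1-p) * V(k+1, i+1)]; then take max(V_cont, immediate exercise) for American.
  V(1,0) = exp(-r*dt) * [p*0.000000 + (1-p)*0.000000] = 0.000000; exercise = 0.000000; V(1,0) = max -> 0.000000
  V(1,1) = exp(-r*dt) * [p*0.000000 + (1-p)*9.214179] = 4.838756; exercise = 4.887899; V(1,1) = max -> 4.887899
  V(0,0) = exp(-r*dt) * [p*0.000000 + (1-p)*4.887899] = 2.566843; exercise = 0.000000; V(0,0) = max -> 2.566843

Answer: Price = V(0,0) = 2.5668


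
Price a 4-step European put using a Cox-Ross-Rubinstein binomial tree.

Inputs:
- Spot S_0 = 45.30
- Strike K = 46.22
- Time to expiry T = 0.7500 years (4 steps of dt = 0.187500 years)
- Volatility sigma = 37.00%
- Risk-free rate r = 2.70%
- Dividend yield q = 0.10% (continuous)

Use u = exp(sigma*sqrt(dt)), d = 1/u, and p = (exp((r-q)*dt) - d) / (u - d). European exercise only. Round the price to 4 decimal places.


Answer: Price = V(0,0) = 5.5890

Derivation:
dt = T/N = 0.187500
u = exp(sigma*sqrt(dt)) = 1.173763; d = 1/u = 0.851961
p = (exp((r-q)*dt) - d) / (u - d) = 0.475218
Discount per step: exp(-r*dt) = 0.994950
Stock lattice S(k, i) with i counting down-moves:
  k=0: S(0,0) = 45.3000
  k=1: S(1,0) = 53.1715; S(1,1) = 38.5938
  k=2: S(2,0) = 62.4107; S(2,1) = 45.3000; S(2,2) = 32.8804
  k=3: S(3,0) = 73.2553; S(3,1) = 53.1715; S(3,2) = 38.5938; S(3,3) = 28.0128
  k=4: S(4,0) = 85.9844; S(4,1) = 62.4107; S(4,2) = 45.3000; S(4,3) = 32.8804; S(4,4) = 23.8658
Terminal payoffs V(N, i) = max(K - S_T, 0):
  V(4,0) = 0.000000; V(4,1) = 0.000000; V(4,2) = 0.920000; V(4,3) = 13.339570; V(4,4) = 22.354158
Backward induction: V(k, i) = exp(-r*dt) * [p * V(k+1, i) + (1-p) * V(k+1, i+1)].
  V(3,0) = exp(-r*dt) * [p*0.000000 + (1-p)*0.000000] = 0.000000
  V(3,1) = exp(-r*dt) * [p*0.000000 + (1-p)*0.920000] = 0.480362
  V(3,2) = exp(-r*dt) * [p*0.920000 + (1-p)*13.339570] = 7.400012
  V(3,3) = exp(-r*dt) * [p*13.339570 + (1-p)*22.354158] = 17.979016
  V(2,0) = exp(-r*dt) * [p*0.000000 + (1-p)*0.480362] = 0.250812
  V(2,1) = exp(-r*dt) * [p*0.480362 + (1-p)*7.400012] = 4.090908
  V(2,2) = exp(-r*dt) * [p*7.400012 + (1-p)*17.979016] = 12.886282
  V(1,0) = exp(-r*dt) * [p*0.250812 + (1-p)*4.090908] = 2.254583
  V(1,1) = exp(-r*dt) * [p*4.090908 + (1-p)*12.886282] = 8.662598
  V(0,0) = exp(-r*dt) * [p*2.254583 + (1-p)*8.662598] = 5.589029


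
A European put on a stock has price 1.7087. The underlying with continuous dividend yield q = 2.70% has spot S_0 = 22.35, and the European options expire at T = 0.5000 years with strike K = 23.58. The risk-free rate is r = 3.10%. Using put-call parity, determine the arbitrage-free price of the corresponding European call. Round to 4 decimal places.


Answer: Call price = 0.5417

Derivation:
Put-call parity: C - P = S_0 * exp(-qT) - K * exp(-rT).
S_0 * exp(-qT) = 22.3500 * 0.98659072 = 22.05030251
K * exp(-rT) = 23.5800 * 0.98461951 = 23.21732797
C = P + S*exp(-qT) - K*exp(-rT)
C = 1.7087 + 22.05030251 - 23.21732797 = 0.5417


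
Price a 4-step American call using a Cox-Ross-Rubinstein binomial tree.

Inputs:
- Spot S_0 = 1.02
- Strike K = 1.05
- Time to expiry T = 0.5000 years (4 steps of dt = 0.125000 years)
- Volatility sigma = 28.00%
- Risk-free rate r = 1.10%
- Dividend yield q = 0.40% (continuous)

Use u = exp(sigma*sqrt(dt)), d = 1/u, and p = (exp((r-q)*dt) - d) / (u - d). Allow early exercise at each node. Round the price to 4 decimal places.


dt = T/N = 0.125000
u = exp(sigma*sqrt(dt)) = 1.104061; d = 1/u = 0.905747
p = (exp((r-q)*dt) - d) / (u - d) = 0.479686
Discount per step: exp(-r*dt) = 0.998626
Stock lattice S(k, i) with i counting down-moves:
  k=0: S(0,0) = 1.0200
  k=1: S(1,0) = 1.1261; S(1,1) = 0.9239
  k=2: S(2,0) = 1.2433; S(2,1) = 1.0200; S(2,2) = 0.8368
  k=3: S(3,0) = 1.3727; S(3,1) = 1.1261; S(3,2) = 0.9239; S(3,3) = 0.7579
  k=4: S(4,0) = 1.5156; S(4,1) = 1.2433; S(4,2) = 1.0200; S(4,3) = 0.8368; S(4,4) = 0.6865
Terminal payoffs V(N, i) = max(S_T - K, 0):
  V(4,0) = 0.465556; V(4,1) = 0.193329; V(4,2) = 0.000000; V(4,3) = 0.000000; V(4,4) = 0.000000
Backward induction: V(k, i) = exp(-r*dt) * [p * V(k+1, i) + (1-p) * V(k+1, i+1)]; then take max(V_cont, immediate exercise) for American.
  V(3,0) = exp(-r*dt) * [p*0.465556 + (1-p)*0.193329] = 0.323467; exercise = 0.322711; V(3,0) = max -> 0.323467
  V(3,1) = exp(-r*dt) * [p*0.193329 + (1-p)*0.000000] = 0.092610; exercise = 0.076142; V(3,1) = max -> 0.092610
  V(3,2) = exp(-r*dt) * [p*0.000000 + (1-p)*0.000000] = 0.000000; exercise = 0.000000; V(3,2) = max -> 0.000000
  V(3,3) = exp(-r*dt) * [p*0.000000 + (1-p)*0.000000] = 0.000000; exercise = 0.000000; V(3,3) = max -> 0.000000
  V(2,0) = exp(-r*dt) * [p*0.323467 + (1-p)*0.092610] = 0.203069; exercise = 0.193329; V(2,0) = max -> 0.203069
  V(2,1) = exp(-r*dt) * [p*0.092610 + (1-p)*0.000000] = 0.044363; exercise = 0.000000; V(2,1) = max -> 0.044363
  V(2,2) = exp(-r*dt) * [p*0.000000 + (1-p)*0.000000] = 0.000000; exercise = 0.000000; V(2,2) = max -> 0.000000
  V(1,0) = exp(-r*dt) * [p*0.203069 + (1-p)*0.044363] = 0.120326; exercise = 0.076142; V(1,0) = max -> 0.120326
  V(1,1) = exp(-r*dt) * [p*0.044363 + (1-p)*0.000000] = 0.021251; exercise = 0.000000; V(1,1) = max -> 0.021251
  V(0,0) = exp(-r*dt) * [p*0.120326 + (1-p)*0.021251] = 0.068681; exercise = 0.000000; V(0,0) = max -> 0.068681

Answer: Price = V(0,0) = 0.0687


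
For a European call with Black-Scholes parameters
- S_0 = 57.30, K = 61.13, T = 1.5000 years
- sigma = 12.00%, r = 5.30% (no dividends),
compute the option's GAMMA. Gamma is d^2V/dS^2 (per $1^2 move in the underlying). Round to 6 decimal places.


Answer: Gamma = 0.046660

Derivation:
d1 = 0.1741715103; d2 = 0.0272021257
phi(d1) = 0.3929368407; exp(-qT) = 1.0000000000; exp(-rT) = 0.9235780200
Gamma = exp(-qT) * phi(d1) / (S * sigma * sqrt(T)) = 1.0000000000 * 0.3929368407 / (57.3000 * 0.1200 * 1.2247448714) = 0.046660


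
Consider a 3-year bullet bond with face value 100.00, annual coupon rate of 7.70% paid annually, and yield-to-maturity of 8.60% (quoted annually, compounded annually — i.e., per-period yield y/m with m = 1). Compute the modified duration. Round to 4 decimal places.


Coupon per period c = face * coupon_rate / m = 7.700000
Periods per year m = 1; per-period yield y/m = 0.086000
Number of cashflows N = 3
Cashflows (t years, CF_t, discount factor 1/(1+y/m)^(m*t), PV):
  t = 1.0000: CF_t = 7.700000, DF = 0.920810, PV = 7.090239
  t = 2.0000: CF_t = 7.700000, DF = 0.847892, PV = 6.528766
  t = 3.0000: CF_t = 107.700000, DF = 0.780747, PV = 84.086491
Price P = sum_t PV_t = 97.705496
First compute Macaulay numerator sum_t t * PV_t:
  t * PV_t at t = 1.0000: 7.090239
  t * PV_t at t = 2.0000: 13.057531
  t * PV_t at t = 3.0000: 252.259472
Macaulay duration D = 272.407242 / 97.705496 = 2.788044
Modified duration = D / (1 + y/m) = 2.788044 / (1 + 0.086000) = 2.567260

Answer: Modified duration = 2.5673


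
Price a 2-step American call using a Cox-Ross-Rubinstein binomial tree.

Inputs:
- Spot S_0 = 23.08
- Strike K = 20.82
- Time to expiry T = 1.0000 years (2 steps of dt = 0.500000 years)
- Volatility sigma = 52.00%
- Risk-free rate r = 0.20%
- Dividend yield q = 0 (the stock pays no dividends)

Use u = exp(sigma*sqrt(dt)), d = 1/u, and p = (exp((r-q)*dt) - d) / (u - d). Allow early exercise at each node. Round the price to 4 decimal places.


dt = T/N = 0.500000
u = exp(sigma*sqrt(dt)) = 1.444402; d = 1/u = 0.692328
p = (exp((r-q)*dt) - d) / (u - d) = 0.410428
Discount per step: exp(-r*dt) = 0.999000
Stock lattice S(k, i) with i counting down-moves:
  k=0: S(0,0) = 23.0800
  k=1: S(1,0) = 33.3368; S(1,1) = 15.9789
  k=2: S(2,0) = 48.1518; S(2,1) = 23.0800; S(2,2) = 11.0627
Terminal payoffs V(N, i) = max(S_T - K, 0):
  V(2,0) = 27.331751; V(2,1) = 2.260000; V(2,2) = 0.000000
Backward induction: V(k, i) = exp(-r*dt) * [p * V(k+1, i) + (1-p) * V(k+1, i+1)]; then take max(V_cont, immediate exercise) for American.
  V(1,0) = exp(-r*dt) * [p*27.331751 + (1-p)*2.260000] = 12.537612; exercise = 12.516803; V(1,0) = max -> 12.537612
  V(1,1) = exp(-r*dt) * [p*2.260000 + (1-p)*0.000000] = 0.926641; exercise = 0.000000; V(1,1) = max -> 0.926641
  V(0,0) = exp(-r*dt) * [p*12.537612 + (1-p)*0.926641] = 5.686423; exercise = 2.260000; V(0,0) = max -> 5.686423

Answer: Price = V(0,0) = 5.6864


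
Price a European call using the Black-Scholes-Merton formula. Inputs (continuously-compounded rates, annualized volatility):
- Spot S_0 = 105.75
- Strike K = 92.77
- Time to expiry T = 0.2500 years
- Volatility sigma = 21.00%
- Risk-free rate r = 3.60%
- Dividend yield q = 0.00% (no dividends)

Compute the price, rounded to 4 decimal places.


d1 = (ln(S/K) + (r - q + 0.5*sigma^2) * T) / (sigma * sqrt(T)) = 1.38540006
d2 = d1 - sigma * sqrt(T) = 1.28040006
exp(-rT) = 0.99104038; exp(-qT) = 1.00000000
C = S_0 * exp(-qT) * N(d1) - K * exp(-rT) * N(d2)
N(d1) = 0.91703491; N(d2) = 0.89979776
C = 105.7500 * 1.00000000 * 0.91703491 - 92.7700 * 0.99104038 * 0.89979776 = 14.2501

Answer: Price = 14.2501


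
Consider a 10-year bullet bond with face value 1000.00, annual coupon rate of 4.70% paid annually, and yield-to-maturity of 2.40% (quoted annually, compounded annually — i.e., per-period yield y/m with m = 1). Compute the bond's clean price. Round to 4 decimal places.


Coupon per period c = face * coupon_rate / m = 47.000000
Periods per year m = 1; per-period yield y/m = 0.024000
Number of cashflows N = 10
Cashflows (t years, CF_t, discount factor 1/(1+y/m)^(m*t), PV):
  t = 1.0000: CF_t = 47.000000, DF = 0.976562, PV = 45.898438
  t = 2.0000: CF_t = 47.000000, DF = 0.953674, PV = 44.822693
  t = 3.0000: CF_t = 47.000000, DF = 0.931323, PV = 43.772161
  t = 4.0000: CF_t = 47.000000, DF = 0.909495, PV = 42.746251
  t = 5.0000: CF_t = 47.000000, DF = 0.888178, PV = 41.744386
  t = 6.0000: CF_t = 47.000000, DF = 0.867362, PV = 40.766002
  t = 7.0000: CF_t = 47.000000, DF = 0.847033, PV = 39.810549
  t = 8.0000: CF_t = 47.000000, DF = 0.827181, PV = 38.877489
  t = 9.0000: CF_t = 47.000000, DF = 0.807794, PV = 37.966298
  t = 10.0000: CF_t = 1047.000000, DF = 0.788861, PV = 825.937368
Price P = sum_t PV_t = 1202.341632

Answer: Price = 1202.3416


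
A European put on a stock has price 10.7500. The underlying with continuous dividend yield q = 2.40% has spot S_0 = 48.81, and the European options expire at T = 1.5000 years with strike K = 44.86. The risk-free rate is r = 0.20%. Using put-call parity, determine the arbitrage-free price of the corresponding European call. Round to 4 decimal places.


Answer: Call price = 13.1085

Derivation:
Put-call parity: C - P = S_0 * exp(-qT) - K * exp(-rT).
S_0 * exp(-qT) = 48.8100 * 0.96464029 = 47.08409272
K * exp(-rT) = 44.8600 * 0.99700450 = 44.72562167
C = P + S*exp(-qT) - K*exp(-rT)
C = 10.7500 + 47.08409272 - 44.72562167 = 13.1085


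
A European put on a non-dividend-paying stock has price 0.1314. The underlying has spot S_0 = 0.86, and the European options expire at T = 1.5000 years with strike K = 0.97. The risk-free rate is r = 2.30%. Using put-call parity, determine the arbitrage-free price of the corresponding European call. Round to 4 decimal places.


Put-call parity: C - P = S_0 * exp(-qT) - K * exp(-rT).
S_0 * exp(-qT) = 0.8600 * 1.00000000 = 0.86000000
K * exp(-rT) = 0.9700 * 0.96608834 = 0.93710569
C = P + S*exp(-qT) - K*exp(-rT)
C = 0.1314 + 0.86000000 - 0.93710569 = 0.0543

Answer: Call price = 0.0543


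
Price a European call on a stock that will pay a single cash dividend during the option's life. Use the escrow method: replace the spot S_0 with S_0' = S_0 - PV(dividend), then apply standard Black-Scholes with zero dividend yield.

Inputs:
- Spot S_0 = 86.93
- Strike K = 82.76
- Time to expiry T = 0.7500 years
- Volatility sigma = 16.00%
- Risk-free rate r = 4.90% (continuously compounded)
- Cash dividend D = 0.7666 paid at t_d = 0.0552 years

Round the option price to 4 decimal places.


Answer: Price = 8.4684

Derivation:
PV(D) = D * exp(-r * t_d) = 0.7666 * 0.99729885 = 0.76452930
S_0' = S_0 - PV(D) = 86.9300 - 0.76452930 = 86.16547070
d1 = (ln(S_0'/K) + (r + sigma^2/2)*T) / (sigma*sqrt(T)) = 0.62552057
d2 = d1 - sigma*sqrt(T) = 0.48695650
exp(-rT) = 0.96391708
N(d1) = 0.73418527; N(d2) = 0.68685542
C = S_0' * N(d1) - K * exp(-rT) * N(d2) = 86.16547070 * 0.73418527 - 82.7600 * 0.96391708 * 0.68685542 = 8.4684


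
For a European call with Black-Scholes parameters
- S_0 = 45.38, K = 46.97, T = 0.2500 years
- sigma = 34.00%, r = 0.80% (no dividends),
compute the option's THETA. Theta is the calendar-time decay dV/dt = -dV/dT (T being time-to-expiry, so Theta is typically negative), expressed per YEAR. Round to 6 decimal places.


Answer: Theta = -6.267759

Derivation:
d1 = -0.1058095335; d2 = -0.2758095335
phi(d1) = 0.3967153088; exp(-qT) = 1.0000000000; exp(-rT) = 0.9980019987
Theta = -S*exp(-qT)*phi(d1)*sigma/(2*sqrt(T)) - r*K*exp(-rT)*N(d2) + q*S*exp(-qT)*N(d1)
N(d1) = 0.4578667363; N(d2) = 0.3913471805; sqrt(T) = 0.5000000000
Term 1 = -45.3800 * 1.0000000000 * 0.3967153088 * 0.3400 / (2 * 0.5000000000) = -6.1209998425
Term 2 = -0.0080 * 46.9700 * 0.9980019987 * 0.3913471805 = -0.1467588052
Term 3 = 0 (no dividend yield, q = 0)
Theta = -6.1209998425 + (-0.1467588052) + (0.0000000000) = -6.267759


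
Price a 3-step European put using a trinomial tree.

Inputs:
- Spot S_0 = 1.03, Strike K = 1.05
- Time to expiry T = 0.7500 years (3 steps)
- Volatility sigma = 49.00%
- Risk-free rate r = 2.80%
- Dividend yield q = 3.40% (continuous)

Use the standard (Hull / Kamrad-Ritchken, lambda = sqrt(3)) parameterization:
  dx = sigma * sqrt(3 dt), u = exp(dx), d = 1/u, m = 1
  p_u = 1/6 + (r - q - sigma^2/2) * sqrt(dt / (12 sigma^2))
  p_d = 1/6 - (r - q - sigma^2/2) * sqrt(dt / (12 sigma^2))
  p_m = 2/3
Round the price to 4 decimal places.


Answer: Price = V(0,0) = 0.1698

Derivation:
dt = T/N = 0.250000; dx = sigma*sqrt(3*dt) = 0.424352
u = exp(dx) = 1.528600; d = 1/u = 0.654193
p_u = 0.129537, p_m = 0.666667, p_d = 0.203797
Discount per step: exp(-r*dt) = 0.993024
Stock lattice S(k, j) with j the centered position index:
  k=0: S(0,+0) = 1.0300
  k=1: S(1,-1) = 0.6738; S(1,+0) = 1.0300; S(1,+1) = 1.5745
  k=2: S(2,-2) = 0.4408; S(2,-1) = 0.6738; S(2,+0) = 1.0300; S(2,+1) = 1.5745; S(2,+2) = 2.4067
  k=3: S(3,-3) = 0.2884; S(3,-2) = 0.4408; S(3,-1) = 0.6738; S(3,+0) = 1.0300; S(3,+1) = 1.5745; S(3,+2) = 2.4067; S(3,+3) = 3.6789
Terminal payoffs V(N, j) = max(K - S_T, 0):
  V(3,-3) = 0.761626; V(3,-2) = 0.609192; V(3,-1) = 0.376181; V(3,+0) = 0.020000; V(3,+1) = 0.000000; V(3,+2) = 0.000000; V(3,+3) = 0.000000
Backward induction: V(k, j) = exp(-r*dt) * [p_u * V(k+1, j+1) + p_m * V(k+1, j) + p_d * V(k+1, j-1)]
  V(2,-2) = exp(-r*dt) * [p_u*0.376181 + p_m*0.609192 + p_d*0.761626] = 0.605819
  V(2,-1) = exp(-r*dt) * [p_u*0.020000 + p_m*0.376181 + p_d*0.609192] = 0.374896
  V(2,+0) = exp(-r*dt) * [p_u*0.000000 + p_m*0.020000 + p_d*0.376181] = 0.089370
  V(2,+1) = exp(-r*dt) * [p_u*0.000000 + p_m*0.000000 + p_d*0.020000] = 0.004048
  V(2,+2) = exp(-r*dt) * [p_u*0.000000 + p_m*0.000000 + p_d*0.000000] = 0.000000
  V(1,-1) = exp(-r*dt) * [p_u*0.089370 + p_m*0.374896 + p_d*0.605819] = 0.382286
  V(1,+0) = exp(-r*dt) * [p_u*0.004048 + p_m*0.089370 + p_d*0.374896] = 0.135555
  V(1,+1) = exp(-r*dt) * [p_u*0.000000 + p_m*0.004048 + p_d*0.089370] = 0.020766
  V(0,+0) = exp(-r*dt) * [p_u*0.020766 + p_m*0.135555 + p_d*0.382286] = 0.169776


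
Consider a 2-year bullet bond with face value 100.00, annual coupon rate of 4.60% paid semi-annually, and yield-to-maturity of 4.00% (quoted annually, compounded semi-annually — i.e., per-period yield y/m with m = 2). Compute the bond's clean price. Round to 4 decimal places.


Answer: Price = 101.1423

Derivation:
Coupon per period c = face * coupon_rate / m = 2.300000
Periods per year m = 2; per-period yield y/m = 0.020000
Number of cashflows N = 4
Cashflows (t years, CF_t, discount factor 1/(1+y/m)^(m*t), PV):
  t = 0.5000: CF_t = 2.300000, DF = 0.980392, PV = 2.254902
  t = 1.0000: CF_t = 2.300000, DF = 0.961169, PV = 2.210688
  t = 1.5000: CF_t = 2.300000, DF = 0.942322, PV = 2.167341
  t = 2.0000: CF_t = 102.300000, DF = 0.923845, PV = 94.509387
Price P = sum_t PV_t = 101.142319


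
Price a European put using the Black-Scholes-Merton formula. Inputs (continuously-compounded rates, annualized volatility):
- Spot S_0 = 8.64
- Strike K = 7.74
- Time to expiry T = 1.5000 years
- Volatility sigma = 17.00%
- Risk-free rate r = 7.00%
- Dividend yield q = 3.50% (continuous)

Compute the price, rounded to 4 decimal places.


d1 = (ln(S/K) + (r - q + 0.5*sigma^2) * T) / (sigma * sqrt(T)) = 0.88458229
d2 = d1 - sigma * sqrt(T) = 0.67637566
exp(-rT) = 0.90032452; exp(-qT) = 0.94885432
P = K * exp(-rT) * N(-d2) - S_0 * exp(-qT) * N(-d1)
N(-d1) = 0.18819098; N(-d2) = 0.24940108
P = 7.7400 * 0.90032452 * 0.24940108 - 8.6400 * 0.94885432 * 0.18819098 = 0.1951

Answer: Price = 0.1951


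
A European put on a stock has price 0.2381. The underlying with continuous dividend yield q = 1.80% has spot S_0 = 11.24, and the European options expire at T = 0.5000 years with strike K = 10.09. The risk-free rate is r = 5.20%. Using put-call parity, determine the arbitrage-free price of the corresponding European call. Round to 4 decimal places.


Answer: Call price = 1.5464

Derivation:
Put-call parity: C - P = S_0 * exp(-qT) - K * exp(-rT).
S_0 * exp(-qT) = 11.2400 * 0.99104038 = 11.13929386
K * exp(-rT) = 10.0900 * 0.97433509 = 9.83104105
C = P + S*exp(-qT) - K*exp(-rT)
C = 0.2381 + 11.13929386 - 9.83104105 = 1.5464


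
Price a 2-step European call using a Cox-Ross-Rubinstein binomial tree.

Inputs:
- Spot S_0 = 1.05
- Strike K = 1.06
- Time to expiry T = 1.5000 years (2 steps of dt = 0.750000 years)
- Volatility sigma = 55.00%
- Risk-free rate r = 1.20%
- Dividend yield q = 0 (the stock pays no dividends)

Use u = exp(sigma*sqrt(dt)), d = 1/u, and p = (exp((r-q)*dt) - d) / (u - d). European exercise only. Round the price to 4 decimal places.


dt = T/N = 0.750000
u = exp(sigma*sqrt(dt)) = 1.610128; d = 1/u = 0.621068
p = (exp((r-q)*dt) - d) / (u - d) = 0.392264
Discount per step: exp(-r*dt) = 0.991040
Stock lattice S(k, i) with i counting down-moves:
  k=0: S(0,0) = 1.0500
  k=1: S(1,0) = 1.6906; S(1,1) = 0.6521
  k=2: S(2,0) = 2.7221; S(2,1) = 1.0500; S(2,2) = 0.4050
Terminal payoffs V(N, i) = max(S_T - K, 0):
  V(2,0) = 1.662139; V(2,1) = 0.000000; V(2,2) = 0.000000
Backward induction: V(k, i) = exp(-r*dt) * [p * V(k+1, i) + (1-p) * V(k+1, i+1)].
  V(1,0) = exp(-r*dt) * [p*1.662139 + (1-p)*0.000000] = 0.646155
  V(1,1) = exp(-r*dt) * [p*0.000000 + (1-p)*0.000000] = 0.000000
  V(0,0) = exp(-r*dt) * [p*0.646155 + (1-p)*0.000000] = 0.251192

Answer: Price = V(0,0) = 0.2512


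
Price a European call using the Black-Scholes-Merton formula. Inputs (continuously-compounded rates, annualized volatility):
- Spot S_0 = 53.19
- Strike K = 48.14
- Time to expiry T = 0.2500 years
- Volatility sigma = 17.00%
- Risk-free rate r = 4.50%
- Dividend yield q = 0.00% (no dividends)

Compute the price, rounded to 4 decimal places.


Answer: Price = 5.7807

Derivation:
d1 = (ln(S/K) + (r - q + 0.5*sigma^2) * T) / (sigma * sqrt(T)) = 1.34846443
d2 = d1 - sigma * sqrt(T) = 1.26346443
exp(-rT) = 0.98881304; exp(-qT) = 1.00000000
C = S_0 * exp(-qT) * N(d1) - K * exp(-rT) * N(d2)
N(d1) = 0.91124547; N(d2) = 0.89678884
C = 53.1900 * 1.00000000 * 0.91124547 - 48.1400 * 0.98881304 * 0.89678884 = 5.7807


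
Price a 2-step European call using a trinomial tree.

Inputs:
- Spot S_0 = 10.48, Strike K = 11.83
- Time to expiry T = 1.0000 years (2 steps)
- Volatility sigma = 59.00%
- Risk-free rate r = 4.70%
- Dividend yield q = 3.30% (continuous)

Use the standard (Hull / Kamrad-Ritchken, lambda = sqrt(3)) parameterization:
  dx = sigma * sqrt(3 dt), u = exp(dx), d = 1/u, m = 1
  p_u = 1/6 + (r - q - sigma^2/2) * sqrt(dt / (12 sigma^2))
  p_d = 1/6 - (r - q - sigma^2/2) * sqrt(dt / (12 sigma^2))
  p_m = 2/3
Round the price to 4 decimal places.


dt = T/N = 0.500000; dx = sigma*sqrt(3*dt) = 0.722599
u = exp(dx) = 2.059781; d = 1/u = 0.485489
p_u = 0.111294, p_m = 0.666667, p_d = 0.222040
Discount per step: exp(-r*dt) = 0.976774
Stock lattice S(k, j) with j the centered position index:
  k=0: S(0,+0) = 10.4800
  k=1: S(1,-1) = 5.0879; S(1,+0) = 10.4800; S(1,+1) = 21.5865
  k=2: S(2,-2) = 2.4701; S(2,-1) = 5.0879; S(2,+0) = 10.4800; S(2,+1) = 21.5865; S(2,+2) = 44.4635
Terminal payoffs V(N, j) = max(S_T - K, 0):
  V(2,-2) = 0.000000; V(2,-1) = 0.000000; V(2,+0) = 0.000000; V(2,+1) = 9.756501; V(2,+2) = 32.633456
Backward induction: V(k, j) = exp(-r*dt) * [p_u * V(k+1, j+1) + p_m * V(k+1, j) + p_d * V(k+1, j-1)]
  V(1,-1) = exp(-r*dt) * [p_u*0.000000 + p_m*0.000000 + p_d*0.000000] = 0.000000
  V(1,+0) = exp(-r*dt) * [p_u*9.756501 + p_m*0.000000 + p_d*0.000000] = 1.060617
  V(1,+1) = exp(-r*dt) * [p_u*32.633456 + p_m*9.756501 + p_d*0.000000] = 9.900806
  V(0,+0) = exp(-r*dt) * [p_u*9.900806 + p_m*1.060617 + p_d*0.000000] = 1.766960

Answer: Price = V(0,0) = 1.7670


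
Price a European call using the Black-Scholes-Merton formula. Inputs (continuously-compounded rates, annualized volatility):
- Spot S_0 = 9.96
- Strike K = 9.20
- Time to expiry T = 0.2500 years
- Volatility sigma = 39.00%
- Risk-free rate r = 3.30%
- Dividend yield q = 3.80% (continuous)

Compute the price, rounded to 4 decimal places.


Answer: Price = 1.1664

Derivation:
d1 = (ln(S/K) + (r - q + 0.5*sigma^2) * T) / (sigma * sqrt(T)) = 0.49813378
d2 = d1 - sigma * sqrt(T) = 0.30313378
exp(-rT) = 0.99178394; exp(-qT) = 0.99054498
C = S_0 * exp(-qT) * N(d1) - K * exp(-rT) * N(d2)
N(d1) = 0.69080512; N(d2) = 0.61910604
C = 9.9600 * 0.99054498 * 0.69080512 - 9.2000 * 0.99178394 * 0.61910604 = 1.1664


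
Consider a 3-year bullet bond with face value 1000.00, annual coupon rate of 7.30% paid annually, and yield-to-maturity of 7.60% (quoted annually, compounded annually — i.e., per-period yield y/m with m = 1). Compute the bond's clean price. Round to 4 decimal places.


Answer: Price = 992.2126

Derivation:
Coupon per period c = face * coupon_rate / m = 73.000000
Periods per year m = 1; per-period yield y/m = 0.076000
Number of cashflows N = 3
Cashflows (t years, CF_t, discount factor 1/(1+y/m)^(m*t), PV):
  t = 1.0000: CF_t = 73.000000, DF = 0.929368, PV = 67.843866
  t = 2.0000: CF_t = 73.000000, DF = 0.863725, PV = 63.051920
  t = 3.0000: CF_t = 1073.000000, DF = 0.802718, PV = 861.316780
Price P = sum_t PV_t = 992.212566


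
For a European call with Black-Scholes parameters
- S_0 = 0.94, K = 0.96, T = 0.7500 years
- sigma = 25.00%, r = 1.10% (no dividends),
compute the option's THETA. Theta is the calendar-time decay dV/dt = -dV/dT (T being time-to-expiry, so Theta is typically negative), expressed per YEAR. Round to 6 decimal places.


d1 = 0.0491167615; d2 = -0.1673895894
phi(d1) = 0.3984613551; exp(-qT) = 1.0000000000; exp(-rT) = 0.9917839379
Theta = -S*exp(-qT)*phi(d1)*sigma/(2*sqrt(T)) - r*K*exp(-rT)*N(d2) + q*S*exp(-qT)*N(d1)
N(d1) = 0.5195868771; N(d2) = 0.4335317580; sqrt(T) = 0.8660254038
Term 1 = -0.9400 * 1.0000000000 * 0.3984613551 * 0.2500 / (2 * 0.8660254038) = -0.0540621661
Term 2 = -0.0110 * 0.9600 * 0.9917839379 * 0.4335317580 = -0.0045404814
Term 3 = 0 (no dividend yield, q = 0)
Theta = -0.0540621661 + (-0.0045404814) + (0.0000000000) = -0.058603

Answer: Theta = -0.058603


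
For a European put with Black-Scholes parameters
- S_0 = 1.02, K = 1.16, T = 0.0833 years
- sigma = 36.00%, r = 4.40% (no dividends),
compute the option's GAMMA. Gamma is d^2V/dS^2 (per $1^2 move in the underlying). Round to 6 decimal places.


Answer: Gamma = 1.941721

Derivation:
d1 = -1.1506423036; d2 = -1.2545445653
phi(d1) = 0.2057841678; exp(-qT) = 1.0000000000; exp(-rT) = 0.9963415086
Gamma = exp(-qT) * phi(d1) / (S * sigma * sqrt(T)) = 1.0000000000 * 0.2057841678 / (1.0200 * 0.3600 * 0.2886173938) = 1.941721


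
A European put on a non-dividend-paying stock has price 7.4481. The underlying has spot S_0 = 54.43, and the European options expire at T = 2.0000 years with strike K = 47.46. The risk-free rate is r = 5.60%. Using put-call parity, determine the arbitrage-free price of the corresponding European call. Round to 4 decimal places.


Put-call parity: C - P = S_0 * exp(-qT) - K * exp(-rT).
S_0 * exp(-qT) = 54.4300 * 1.00000000 = 54.43000000
K * exp(-rT) = 47.4600 * 0.89404426 = 42.43134046
C = P + S*exp(-qT) - K*exp(-rT)
C = 7.4481 + 54.43000000 - 42.43134046 = 19.4468

Answer: Call price = 19.4468


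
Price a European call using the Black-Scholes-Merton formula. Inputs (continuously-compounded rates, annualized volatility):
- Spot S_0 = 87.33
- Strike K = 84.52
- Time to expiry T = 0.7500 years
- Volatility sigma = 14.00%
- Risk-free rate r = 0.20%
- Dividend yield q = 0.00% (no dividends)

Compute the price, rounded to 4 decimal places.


d1 = (ln(S/K) + (r - q + 0.5*sigma^2) * T) / (sigma * sqrt(T)) = 0.34274690
d2 = d1 - sigma * sqrt(T) = 0.22150335
exp(-rT) = 0.99850112; exp(-qT) = 1.00000000
C = S_0 * exp(-qT) * N(d1) - K * exp(-rT) * N(d2)
N(d1) = 0.63410556; N(d2) = 0.58764973
C = 87.3300 * 1.00000000 * 0.63410556 - 84.5200 * 0.99850112 * 0.58764973 = 5.7827

Answer: Price = 5.7827


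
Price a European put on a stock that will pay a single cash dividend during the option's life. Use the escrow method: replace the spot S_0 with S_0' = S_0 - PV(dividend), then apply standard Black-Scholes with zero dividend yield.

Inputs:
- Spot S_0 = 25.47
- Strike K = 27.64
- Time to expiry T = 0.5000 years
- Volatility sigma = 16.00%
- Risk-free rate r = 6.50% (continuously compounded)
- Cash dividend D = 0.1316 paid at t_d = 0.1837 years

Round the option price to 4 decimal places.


Answer: Price = 2.0162

Derivation:
PV(D) = D * exp(-r * t_d) = 0.1316 * 0.98813050 = 0.13003797
S_0' = S_0 - PV(D) = 25.4700 - 0.13003797 = 25.33996203
d1 = (ln(S_0'/K) + (r + sigma^2/2)*T) / (sigma*sqrt(T)) = -0.42409898
d2 = d1 - sigma*sqrt(T) = -0.53723607
exp(-rT) = 0.96802245
N(-d1) = 0.66425319; N(-d2) = 0.70444772
P = K * exp(-rT) * N(-d2) - S_0' * N(-d1) = 27.6400 * 0.96802245 * 0.70444772 - 25.33996203 * 0.66425319 = 2.0162


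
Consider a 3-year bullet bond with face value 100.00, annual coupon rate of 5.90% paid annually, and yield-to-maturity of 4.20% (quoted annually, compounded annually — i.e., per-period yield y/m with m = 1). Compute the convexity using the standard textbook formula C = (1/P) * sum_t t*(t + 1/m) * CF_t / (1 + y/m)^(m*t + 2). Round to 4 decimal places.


Answer: Convexity = 10.2672

Derivation:
Coupon per period c = face * coupon_rate / m = 5.900000
Periods per year m = 1; per-period yield y/m = 0.042000
Number of cashflows N = 3
Cashflows (t years, CF_t, discount factor 1/(1+y/m)^(m*t), PV):
  t = 1.0000: CF_t = 5.900000, DF = 0.959693, PV = 5.662188
  t = 2.0000: CF_t = 5.900000, DF = 0.921010, PV = 5.433962
  t = 3.0000: CF_t = 105.900000, DF = 0.883887, PV = 93.603654
Price P = sum_t PV_t = 104.699804
Convexity numerator sum_t t*(t + 1/m) * CF_t / (1+y/m)^(m*t + 2):
  t = 1.0000: term = 10.429869
  t = 2.0000: term = 30.028413
  t = 3.0000: term = 1034.519333
Convexity = (1/P) * sum = 1074.977616 / 104.699804 = 10.267236
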